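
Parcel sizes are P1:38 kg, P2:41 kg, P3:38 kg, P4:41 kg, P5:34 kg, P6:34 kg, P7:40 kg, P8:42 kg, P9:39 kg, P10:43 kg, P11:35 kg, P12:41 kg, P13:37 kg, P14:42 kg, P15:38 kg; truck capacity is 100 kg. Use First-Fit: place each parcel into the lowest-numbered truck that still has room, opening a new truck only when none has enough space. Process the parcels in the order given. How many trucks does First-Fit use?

Put P1 (38 kg) in truck 1; 62 kg remain.
Put P2 (41 kg) in truck 1; 21 kg remain.
Put P3 (38 kg) in truck 2; 62 kg remain.
Put P4 (41 kg) in truck 2; 21 kg remain.
Put P5 (34 kg) in truck 3; 66 kg remain.
Put P6 (34 kg) in truck 3; 32 kg remain.
Put P7 (40 kg) in truck 4; 60 kg remain.
Put P8 (42 kg) in truck 4; 18 kg remain.
Put P9 (39 kg) in truck 5; 61 kg remain.
Put P10 (43 kg) in truck 5; 18 kg remain.
Put P11 (35 kg) in truck 6; 65 kg remain.
Put P12 (41 kg) in truck 6; 24 kg remain.
Put P13 (37 kg) in truck 7; 63 kg remain.
Put P14 (42 kg) in truck 7; 21 kg remain.
Put P15 (38 kg) in truck 8; 62 kg remain.

8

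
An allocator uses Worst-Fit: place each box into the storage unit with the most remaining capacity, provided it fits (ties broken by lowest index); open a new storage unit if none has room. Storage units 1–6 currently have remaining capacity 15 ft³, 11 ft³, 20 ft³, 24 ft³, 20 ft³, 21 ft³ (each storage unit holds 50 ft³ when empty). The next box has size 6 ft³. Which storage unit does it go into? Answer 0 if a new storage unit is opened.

Storage units with room: storage unit 1 (15 ft³), storage unit 2 (11 ft³), storage unit 3 (20 ft³), storage unit 4 (24 ft³), storage unit 5 (20 ft³), storage unit 6 (21 ft³).
Most room is storage unit 4 with 24 ft³ free.

4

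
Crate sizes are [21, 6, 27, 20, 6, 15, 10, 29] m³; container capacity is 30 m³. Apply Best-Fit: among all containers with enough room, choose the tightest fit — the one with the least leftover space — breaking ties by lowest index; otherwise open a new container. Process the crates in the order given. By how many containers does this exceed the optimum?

Best-Fit: [21,6] [27] [20,6] [15,10] [29] → 5 containers.
Total size 134 m³; any packing needs at least ⌈134/30⌉ = 5 containers.
So 5 is already optimal.

0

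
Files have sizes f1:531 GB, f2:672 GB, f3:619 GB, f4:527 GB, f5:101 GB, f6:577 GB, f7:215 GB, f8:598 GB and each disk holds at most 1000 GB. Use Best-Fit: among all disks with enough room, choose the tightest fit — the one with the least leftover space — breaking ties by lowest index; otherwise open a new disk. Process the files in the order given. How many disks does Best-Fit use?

disk 1: place f1 (531 GB), 469 GB left
disk 2: place f2 (672 GB), 328 GB left
disk 3: place f3 (619 GB), 381 GB left
disk 4: place f4 (527 GB), 473 GB left
disk 2: place f5 (101 GB), 227 GB left
disk 5: place f6 (577 GB), 423 GB left
disk 2: place f7 (215 GB), 12 GB left
disk 6: place f8 (598 GB), 402 GB left

6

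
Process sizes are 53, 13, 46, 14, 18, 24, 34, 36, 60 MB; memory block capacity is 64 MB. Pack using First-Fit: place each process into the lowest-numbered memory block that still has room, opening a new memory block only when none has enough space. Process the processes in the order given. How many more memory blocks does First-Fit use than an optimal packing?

1

First-Fit: [53] [13,46] [14,18,24] [34] [36] [60] → 6 memory blocks.
Total size 298 MB; any packing needs at least ⌈298/64⌉ = 5 memory blocks.
An optimal packing achieves that bound: [60] [53] [46,18] [36,24] [34,14,13] → 5 memory blocks.
Excess: 6 − 5 = 1.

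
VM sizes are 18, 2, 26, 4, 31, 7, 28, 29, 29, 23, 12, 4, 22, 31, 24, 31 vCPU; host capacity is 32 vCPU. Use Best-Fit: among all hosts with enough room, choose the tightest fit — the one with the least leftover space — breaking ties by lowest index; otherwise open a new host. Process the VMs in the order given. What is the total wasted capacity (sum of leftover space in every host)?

63

Put 18 vCPU in host 1; 14 vCPU remain.
Put 2 vCPU in host 1; 12 vCPU remain.
Put 26 vCPU in host 2; 6 vCPU remain.
Put 4 vCPU in host 2; 2 vCPU remain.
Put 31 vCPU in host 3; 1 vCPU remain.
Put 7 vCPU in host 1; 5 vCPU remain.
Put 28 vCPU in host 4; 4 vCPU remain.
Put 29 vCPU in host 5; 3 vCPU remain.
Put 29 vCPU in host 6; 3 vCPU remain.
Put 23 vCPU in host 7; 9 vCPU remain.
Put 12 vCPU in host 8; 20 vCPU remain.
Put 4 vCPU in host 4; 0 vCPU remain.
Put 22 vCPU in host 9; 10 vCPU remain.
Put 31 vCPU in host 10; 1 vCPU remain.
Put 24 vCPU in host 11; 8 vCPU remain.
Put 31 vCPU in host 12; 1 vCPU remain.
12 hosts × 32 vCPU = 384 vCPU; used 321 vCPU; unused 63 vCPU.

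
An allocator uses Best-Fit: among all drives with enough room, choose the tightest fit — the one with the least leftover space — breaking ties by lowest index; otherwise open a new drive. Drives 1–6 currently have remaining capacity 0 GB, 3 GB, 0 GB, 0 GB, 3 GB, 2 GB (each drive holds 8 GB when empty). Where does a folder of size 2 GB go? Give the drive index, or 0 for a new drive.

Drives with room: drive 2 (3 GB), drive 5 (3 GB), drive 6 (2 GB).
Tightest fit is drive 6 with 2 GB free.

6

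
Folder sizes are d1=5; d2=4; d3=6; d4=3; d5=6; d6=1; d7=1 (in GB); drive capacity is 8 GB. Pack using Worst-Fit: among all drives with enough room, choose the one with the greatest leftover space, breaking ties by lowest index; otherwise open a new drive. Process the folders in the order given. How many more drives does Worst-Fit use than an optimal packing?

Worst-Fit: [5,1,1] [4,3] [6] [6] → 4 drives.
Total size 26 GB; any packing needs at least ⌈26/8⌉ = 4 drives.
So 4 is already optimal.

0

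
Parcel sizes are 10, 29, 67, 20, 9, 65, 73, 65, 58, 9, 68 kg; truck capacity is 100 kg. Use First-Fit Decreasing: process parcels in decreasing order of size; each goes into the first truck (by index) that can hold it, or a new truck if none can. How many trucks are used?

6

Sorted descending: 73, 68, 67, 65, 65, 58, 29, 20, 10, 9, 9.
Put 73 kg in truck 1; 27 kg remain.
Put 68 kg in truck 2; 32 kg remain.
Put 67 kg in truck 3; 33 kg remain.
Put 65 kg in truck 4; 35 kg remain.
Put 65 kg in truck 5; 35 kg remain.
Put 58 kg in truck 6; 42 kg remain.
Put 29 kg in truck 2; 3 kg remain.
Put 20 kg in truck 1; 7 kg remain.
Put 10 kg in truck 3; 23 kg remain.
Put 9 kg in truck 3; 14 kg remain.
Put 9 kg in truck 3; 5 kg remain.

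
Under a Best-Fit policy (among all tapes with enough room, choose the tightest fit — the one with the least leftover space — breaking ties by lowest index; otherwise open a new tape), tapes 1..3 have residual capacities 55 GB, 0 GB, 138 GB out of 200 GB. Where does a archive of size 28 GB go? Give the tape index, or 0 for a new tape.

1

Tapes with room: tape 1 (55 GB), tape 3 (138 GB).
Tightest fit is tape 1 with 55 GB free.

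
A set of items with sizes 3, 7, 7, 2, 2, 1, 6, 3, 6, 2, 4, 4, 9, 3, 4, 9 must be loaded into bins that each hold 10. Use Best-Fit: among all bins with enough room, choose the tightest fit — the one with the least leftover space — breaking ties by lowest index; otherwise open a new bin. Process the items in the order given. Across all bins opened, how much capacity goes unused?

Put 3 in bin 1; 7 remain.
Put 7 in bin 1; 0 remain.
Put 7 in bin 2; 3 remain.
Put 2 in bin 2; 1 remain.
Put 2 in bin 3; 8 remain.
Put 1 in bin 2; 0 remain.
Put 6 in bin 3; 2 remain.
Put 3 in bin 4; 7 remain.
Put 6 in bin 4; 1 remain.
Put 2 in bin 3; 0 remain.
Put 4 in bin 5; 6 remain.
Put 4 in bin 5; 2 remain.
Put 9 in bin 6; 1 remain.
Put 3 in bin 7; 7 remain.
Put 4 in bin 7; 3 remain.
Put 9 in bin 8; 1 remain.
8 bins × 10 = 80; used 72; unused 8.

8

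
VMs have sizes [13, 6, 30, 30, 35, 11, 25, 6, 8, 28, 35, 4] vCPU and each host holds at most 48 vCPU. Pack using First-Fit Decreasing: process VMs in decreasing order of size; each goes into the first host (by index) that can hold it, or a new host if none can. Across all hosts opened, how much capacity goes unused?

Sorted descending: 35, 35, 30, 30, 28, 25, 13, 11, 8, 6, 6, 4.
Put 35 vCPU in host 1; 13 vCPU remain.
Put 35 vCPU in host 2; 13 vCPU remain.
Put 30 vCPU in host 3; 18 vCPU remain.
Put 30 vCPU in host 4; 18 vCPU remain.
Put 28 vCPU in host 5; 20 vCPU remain.
Put 25 vCPU in host 6; 23 vCPU remain.
Put 13 vCPU in host 1; 0 vCPU remain.
Put 11 vCPU in host 2; 2 vCPU remain.
Put 8 vCPU in host 3; 10 vCPU remain.
Put 6 vCPU in host 3; 4 vCPU remain.
Put 6 vCPU in host 4; 12 vCPU remain.
Put 4 vCPU in host 3; 0 vCPU remain.
6 hosts × 48 vCPU = 288 vCPU; used 231 vCPU; unused 57 vCPU.

57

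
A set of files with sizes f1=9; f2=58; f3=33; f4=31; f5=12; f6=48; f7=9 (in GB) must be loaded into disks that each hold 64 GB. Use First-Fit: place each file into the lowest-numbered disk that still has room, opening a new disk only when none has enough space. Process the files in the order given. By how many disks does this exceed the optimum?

0

First-Fit: [9,33,12,9] [58] [31] [48] → 4 disks.
Total size 200 GB; any packing needs at least ⌈200/64⌉ = 4 disks.
So 4 is already optimal.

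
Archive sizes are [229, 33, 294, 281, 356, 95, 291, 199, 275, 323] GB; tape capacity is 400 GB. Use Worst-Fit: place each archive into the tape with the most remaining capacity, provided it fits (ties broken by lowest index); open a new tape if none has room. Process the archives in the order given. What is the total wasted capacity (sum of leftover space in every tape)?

824

tape 1: place 229 GB, 171 GB left
tape 1: place 33 GB, 138 GB left
tape 2: place 294 GB, 106 GB left
tape 3: place 281 GB, 119 GB left
tape 4: place 356 GB, 44 GB left
tape 1: place 95 GB, 43 GB left
tape 5: place 291 GB, 109 GB left
tape 6: place 199 GB, 201 GB left
tape 7: place 275 GB, 125 GB left
tape 8: place 323 GB, 77 GB left
8 tapes × 400 GB = 3200 GB; used 2376 GB; unused 824 GB.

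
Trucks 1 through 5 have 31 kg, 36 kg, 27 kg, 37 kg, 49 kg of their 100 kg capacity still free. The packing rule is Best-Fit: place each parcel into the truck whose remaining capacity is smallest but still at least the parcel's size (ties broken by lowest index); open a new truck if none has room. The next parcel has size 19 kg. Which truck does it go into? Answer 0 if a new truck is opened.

Trucks with room: truck 1 (31 kg), truck 2 (36 kg), truck 3 (27 kg), truck 4 (37 kg), truck 5 (49 kg).
Tightest fit is truck 3 with 27 kg free.

3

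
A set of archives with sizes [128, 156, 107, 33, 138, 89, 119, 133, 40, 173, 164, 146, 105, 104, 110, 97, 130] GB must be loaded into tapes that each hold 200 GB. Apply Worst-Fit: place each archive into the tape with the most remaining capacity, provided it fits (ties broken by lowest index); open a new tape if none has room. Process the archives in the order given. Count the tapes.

128 GB → tape 1 (remaining 72 GB)
156 GB → tape 2 (remaining 44 GB)
107 GB → tape 3 (remaining 93 GB)
33 GB → tape 3 (remaining 60 GB)
138 GB → tape 4 (remaining 62 GB)
89 GB → tape 5 (remaining 111 GB)
119 GB → tape 6 (remaining 81 GB)
133 GB → tape 7 (remaining 67 GB)
40 GB → tape 5 (remaining 71 GB)
173 GB → tape 8 (remaining 27 GB)
164 GB → tape 9 (remaining 36 GB)
146 GB → tape 10 (remaining 54 GB)
105 GB → tape 11 (remaining 95 GB)
104 GB → tape 12 (remaining 96 GB)
110 GB → tape 13 (remaining 90 GB)
97 GB → tape 14 (remaining 103 GB)
130 GB → tape 15 (remaining 70 GB)

15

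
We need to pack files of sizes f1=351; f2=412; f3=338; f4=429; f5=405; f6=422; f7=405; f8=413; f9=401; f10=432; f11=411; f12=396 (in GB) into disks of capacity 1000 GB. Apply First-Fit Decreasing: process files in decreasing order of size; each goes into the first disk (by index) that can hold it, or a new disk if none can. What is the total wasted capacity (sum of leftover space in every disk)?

Sorted descending: 432, 429, 422, 413, 412, 411, 405, 405, 401, 396, 351, 338.
432 GB → disk 1 (remaining 568 GB)
429 GB → disk 1 (remaining 139 GB)
422 GB → disk 2 (remaining 578 GB)
413 GB → disk 2 (remaining 165 GB)
412 GB → disk 3 (remaining 588 GB)
411 GB → disk 3 (remaining 177 GB)
405 GB → disk 4 (remaining 595 GB)
405 GB → disk 4 (remaining 190 GB)
401 GB → disk 5 (remaining 599 GB)
396 GB → disk 5 (remaining 203 GB)
351 GB → disk 6 (remaining 649 GB)
338 GB → disk 6 (remaining 311 GB)
6 disks × 1000 GB = 6000 GB; used 4815 GB; unused 1185 GB.

1185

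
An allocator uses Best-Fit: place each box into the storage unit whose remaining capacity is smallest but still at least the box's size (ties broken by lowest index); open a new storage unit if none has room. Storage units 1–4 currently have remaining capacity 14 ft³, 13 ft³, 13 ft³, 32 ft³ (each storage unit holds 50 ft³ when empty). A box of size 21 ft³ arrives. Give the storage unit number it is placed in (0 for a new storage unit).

4

Storage units with room: storage unit 4 (32 ft³).
Tightest fit is storage unit 4 with 32 ft³ free.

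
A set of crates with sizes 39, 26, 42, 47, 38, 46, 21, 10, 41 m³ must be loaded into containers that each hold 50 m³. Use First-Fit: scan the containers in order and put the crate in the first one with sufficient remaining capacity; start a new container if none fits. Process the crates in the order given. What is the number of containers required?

Put 39 m³ in container 1; 11 m³ remain.
Put 26 m³ in container 2; 24 m³ remain.
Put 42 m³ in container 3; 8 m³ remain.
Put 47 m³ in container 4; 3 m³ remain.
Put 38 m³ in container 5; 12 m³ remain.
Put 46 m³ in container 6; 4 m³ remain.
Put 21 m³ in container 2; 3 m³ remain.
Put 10 m³ in container 1; 1 m³ remain.
Put 41 m³ in container 7; 9 m³ remain.

7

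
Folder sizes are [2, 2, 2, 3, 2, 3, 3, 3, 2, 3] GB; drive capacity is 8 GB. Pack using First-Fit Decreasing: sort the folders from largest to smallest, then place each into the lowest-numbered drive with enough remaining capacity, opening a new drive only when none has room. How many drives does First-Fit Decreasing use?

Sorted descending: 3, 3, 3, 3, 3, 2, 2, 2, 2, 2.
3 GB → drive 1 (remaining 5 GB)
3 GB → drive 1 (remaining 2 GB)
3 GB → drive 2 (remaining 5 GB)
3 GB → drive 2 (remaining 2 GB)
3 GB → drive 3 (remaining 5 GB)
2 GB → drive 1 (remaining 0 GB)
2 GB → drive 2 (remaining 0 GB)
2 GB → drive 3 (remaining 3 GB)
2 GB → drive 3 (remaining 1 GB)
2 GB → drive 4 (remaining 6 GB)
Final drives: [3,3,2] [3,3,2] [3,2,2] [2].

4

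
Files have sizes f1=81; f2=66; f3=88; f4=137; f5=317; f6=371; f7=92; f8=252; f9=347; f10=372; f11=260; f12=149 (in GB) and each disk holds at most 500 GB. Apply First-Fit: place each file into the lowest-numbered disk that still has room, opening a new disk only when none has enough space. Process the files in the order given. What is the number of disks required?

Put f1 (81 GB) in disk 1; 419 GB remain.
Put f2 (66 GB) in disk 1; 353 GB remain.
Put f3 (88 GB) in disk 1; 265 GB remain.
Put f4 (137 GB) in disk 1; 128 GB remain.
Put f5 (317 GB) in disk 2; 183 GB remain.
Put f6 (371 GB) in disk 3; 129 GB remain.
Put f7 (92 GB) in disk 1; 36 GB remain.
Put f8 (252 GB) in disk 4; 248 GB remain.
Put f9 (347 GB) in disk 5; 153 GB remain.
Put f10 (372 GB) in disk 6; 128 GB remain.
Put f11 (260 GB) in disk 7; 240 GB remain.
Put f12 (149 GB) in disk 2; 34 GB remain.

7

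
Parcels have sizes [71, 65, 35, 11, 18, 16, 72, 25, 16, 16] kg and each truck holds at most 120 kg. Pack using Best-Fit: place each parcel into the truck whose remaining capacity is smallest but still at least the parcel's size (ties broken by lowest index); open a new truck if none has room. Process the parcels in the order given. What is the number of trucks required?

71 kg → truck 1 (remaining 49 kg)
65 kg → truck 2 (remaining 55 kg)
35 kg → truck 1 (remaining 14 kg)
11 kg → truck 1 (remaining 3 kg)
18 kg → truck 2 (remaining 37 kg)
16 kg → truck 2 (remaining 21 kg)
72 kg → truck 3 (remaining 48 kg)
25 kg → truck 3 (remaining 23 kg)
16 kg → truck 2 (remaining 5 kg)
16 kg → truck 3 (remaining 7 kg)

3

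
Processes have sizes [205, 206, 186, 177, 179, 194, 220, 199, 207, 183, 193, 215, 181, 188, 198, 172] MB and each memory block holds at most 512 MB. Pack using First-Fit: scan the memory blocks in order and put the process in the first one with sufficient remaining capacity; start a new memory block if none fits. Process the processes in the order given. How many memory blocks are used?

memory block 1: place 205 MB, 307 MB left
memory block 1: place 206 MB, 101 MB left
memory block 2: place 186 MB, 326 MB left
memory block 2: place 177 MB, 149 MB left
memory block 3: place 179 MB, 333 MB left
memory block 3: place 194 MB, 139 MB left
memory block 4: place 220 MB, 292 MB left
memory block 4: place 199 MB, 93 MB left
memory block 5: place 207 MB, 305 MB left
memory block 5: place 183 MB, 122 MB left
memory block 6: place 193 MB, 319 MB left
memory block 6: place 215 MB, 104 MB left
memory block 7: place 181 MB, 331 MB left
memory block 7: place 188 MB, 143 MB left
memory block 8: place 198 MB, 314 MB left
memory block 8: place 172 MB, 142 MB left

8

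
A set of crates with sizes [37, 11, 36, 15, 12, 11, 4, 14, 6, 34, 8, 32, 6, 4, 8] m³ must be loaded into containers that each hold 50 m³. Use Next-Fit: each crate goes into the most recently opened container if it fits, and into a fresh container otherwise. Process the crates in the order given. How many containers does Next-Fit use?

6 containers

container 1: place 37 m³, 13 m³ left
container 1: place 11 m³, 2 m³ left
container 2: place 36 m³, 14 m³ left
container 3: place 15 m³, 35 m³ left
container 3: place 12 m³, 23 m³ left
container 3: place 11 m³, 12 m³ left
container 3: place 4 m³, 8 m³ left
container 4: place 14 m³, 36 m³ left
container 4: place 6 m³, 30 m³ left
container 5: place 34 m³, 16 m³ left
container 5: place 8 m³, 8 m³ left
container 6: place 32 m³, 18 m³ left
container 6: place 6 m³, 12 m³ left
container 6: place 4 m³, 8 m³ left
container 6: place 8 m³, 0 m³ left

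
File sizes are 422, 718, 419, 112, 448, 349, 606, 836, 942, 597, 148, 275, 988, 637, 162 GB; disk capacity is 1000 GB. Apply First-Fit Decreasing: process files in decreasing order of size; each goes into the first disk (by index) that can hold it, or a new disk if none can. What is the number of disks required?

9

Sorted descending: 988, 942, 836, 718, 637, 606, 597, 448, 422, 419, 349, 275, 162, 148, 112.
988 GB → disk 1 (remaining 12 GB)
942 GB → disk 2 (remaining 58 GB)
836 GB → disk 3 (remaining 164 GB)
718 GB → disk 4 (remaining 282 GB)
637 GB → disk 5 (remaining 363 GB)
606 GB → disk 6 (remaining 394 GB)
597 GB → disk 7 (remaining 403 GB)
448 GB → disk 8 (remaining 552 GB)
422 GB → disk 8 (remaining 130 GB)
419 GB → disk 9 (remaining 581 GB)
349 GB → disk 5 (remaining 14 GB)
275 GB → disk 4 (remaining 7 GB)
162 GB → disk 3 (remaining 2 GB)
148 GB → disk 6 (remaining 246 GB)
112 GB → disk 6 (remaining 134 GB)
Final disks: [988] [942] [836,162] [718,275] [637,349] [606,148,112] [597] [448,422] [419].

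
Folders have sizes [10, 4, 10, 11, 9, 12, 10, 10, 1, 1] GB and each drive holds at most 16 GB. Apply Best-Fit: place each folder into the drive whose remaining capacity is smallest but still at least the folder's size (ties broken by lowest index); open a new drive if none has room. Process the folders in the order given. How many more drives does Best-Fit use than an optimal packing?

Best-Fit: [10,4,1,1] [10] [11] [9] [12] [10] [10] → 7 drives.
7 folders exceed 8 GB (half the capacity), and no two of those can share a drive, so at least 7 drives are needed.
So 7 is already optimal.

0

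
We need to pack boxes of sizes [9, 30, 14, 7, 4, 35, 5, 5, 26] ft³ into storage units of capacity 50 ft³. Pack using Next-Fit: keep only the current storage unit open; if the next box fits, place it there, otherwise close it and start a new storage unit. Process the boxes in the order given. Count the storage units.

4 storage units

storage unit 1: place 9 ft³, 41 ft³ left
storage unit 1: place 30 ft³, 11 ft³ left
storage unit 2: place 14 ft³, 36 ft³ left
storage unit 2: place 7 ft³, 29 ft³ left
storage unit 2: place 4 ft³, 25 ft³ left
storage unit 3: place 35 ft³, 15 ft³ left
storage unit 3: place 5 ft³, 10 ft³ left
storage unit 3: place 5 ft³, 5 ft³ left
storage unit 4: place 26 ft³, 24 ft³ left
Final storage units: [9,30] [14,7,4] [35,5,5] [26].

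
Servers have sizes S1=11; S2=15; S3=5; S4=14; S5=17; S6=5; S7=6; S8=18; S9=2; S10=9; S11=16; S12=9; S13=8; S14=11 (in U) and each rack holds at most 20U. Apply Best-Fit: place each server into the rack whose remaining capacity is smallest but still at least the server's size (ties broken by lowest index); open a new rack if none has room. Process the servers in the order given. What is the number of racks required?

S1 (11U) → rack 1 (remaining 9U)
S2 (15U) → rack 2 (remaining 5U)
S3 (5U) → rack 2 (remaining 0U)
S4 (14U) → rack 3 (remaining 6U)
S5 (17U) → rack 4 (remaining 3U)
S6 (5U) → rack 3 (remaining 1U)
S7 (6U) → rack 1 (remaining 3U)
S8 (18U) → rack 5 (remaining 2U)
S9 (2U) → rack 5 (remaining 0U)
S10 (9U) → rack 6 (remaining 11U)
S11 (16U) → rack 7 (remaining 4U)
S12 (9U) → rack 6 (remaining 2U)
S13 (8U) → rack 8 (remaining 12U)
S14 (11U) → rack 8 (remaining 1U)

8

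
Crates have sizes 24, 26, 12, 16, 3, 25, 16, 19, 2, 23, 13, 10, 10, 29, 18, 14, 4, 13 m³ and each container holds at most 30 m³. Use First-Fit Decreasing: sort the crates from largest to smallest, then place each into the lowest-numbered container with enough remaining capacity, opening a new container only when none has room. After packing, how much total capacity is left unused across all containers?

23

Sorted descending: 29, 26, 25, 24, 23, 19, 18, 16, 16, 14, 13, 13, 12, 10, 10, 4, 3, 2.
29 m³ → container 1 (remaining 1 m³)
26 m³ → container 2 (remaining 4 m³)
25 m³ → container 3 (remaining 5 m³)
24 m³ → container 4 (remaining 6 m³)
23 m³ → container 5 (remaining 7 m³)
19 m³ → container 6 (remaining 11 m³)
18 m³ → container 7 (remaining 12 m³)
16 m³ → container 8 (remaining 14 m³)
16 m³ → container 9 (remaining 14 m³)
14 m³ → container 8 (remaining 0 m³)
13 m³ → container 9 (remaining 1 m³)
13 m³ → container 10 (remaining 17 m³)
12 m³ → container 7 (remaining 0 m³)
10 m³ → container 6 (remaining 1 m³)
10 m³ → container 10 (remaining 7 m³)
4 m³ → container 2 (remaining 0 m³)
3 m³ → container 3 (remaining 2 m³)
2 m³ → container 3 (remaining 0 m³)
10 containers × 30 m³ = 300 m³; used 277 m³; unused 23 m³.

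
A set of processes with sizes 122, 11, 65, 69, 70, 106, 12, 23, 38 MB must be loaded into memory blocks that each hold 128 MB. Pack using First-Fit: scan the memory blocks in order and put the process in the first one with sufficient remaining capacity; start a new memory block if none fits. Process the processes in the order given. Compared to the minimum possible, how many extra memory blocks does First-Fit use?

0

First-Fit: [122] [11,65,12,23] [69,38] [70] [106] → 5 memory blocks.
Total size 516 MB; any packing needs at least ⌈516/128⌉ = 5 memory blocks.
So 5 is already optimal.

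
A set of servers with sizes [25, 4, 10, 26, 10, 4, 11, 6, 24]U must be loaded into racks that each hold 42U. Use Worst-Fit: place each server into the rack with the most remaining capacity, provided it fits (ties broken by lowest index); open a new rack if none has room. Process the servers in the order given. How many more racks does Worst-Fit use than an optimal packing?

0

Worst-Fit: [25,4,10] [26,10,4] [11,6,24] → 3 racks.
Total size 120U; any packing needs at least ⌈120/42⌉ = 3 racks.
So 3 is already optimal.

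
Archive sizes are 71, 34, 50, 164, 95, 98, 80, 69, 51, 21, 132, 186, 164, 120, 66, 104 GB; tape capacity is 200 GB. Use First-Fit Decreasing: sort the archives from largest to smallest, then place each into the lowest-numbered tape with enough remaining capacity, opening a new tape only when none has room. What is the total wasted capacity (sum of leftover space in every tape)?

95

Sorted descending: 186, 164, 164, 132, 120, 104, 98, 95, 80, 71, 69, 66, 51, 50, 34, 21.
186 GB → tape 1 (remaining 14 GB)
164 GB → tape 2 (remaining 36 GB)
164 GB → tape 3 (remaining 36 GB)
132 GB → tape 4 (remaining 68 GB)
120 GB → tape 5 (remaining 80 GB)
104 GB → tape 6 (remaining 96 GB)
98 GB → tape 7 (remaining 102 GB)
95 GB → tape 6 (remaining 1 GB)
80 GB → tape 5 (remaining 0 GB)
71 GB → tape 7 (remaining 31 GB)
69 GB → tape 8 (remaining 131 GB)
66 GB → tape 4 (remaining 2 GB)
51 GB → tape 8 (remaining 80 GB)
50 GB → tape 8 (remaining 30 GB)
34 GB → tape 2 (remaining 2 GB)
21 GB → tape 3 (remaining 15 GB)
8 tapes × 200 GB = 1600 GB; used 1505 GB; unused 95 GB.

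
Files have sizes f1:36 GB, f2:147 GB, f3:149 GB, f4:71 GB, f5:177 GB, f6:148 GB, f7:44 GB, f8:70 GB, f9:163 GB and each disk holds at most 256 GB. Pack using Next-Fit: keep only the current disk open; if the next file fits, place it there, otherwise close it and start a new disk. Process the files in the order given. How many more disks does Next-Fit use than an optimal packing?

0

Next-Fit: [36,147] [149,71] [177] [148,44] [70,163] → 5 disks.
5 files exceed 128 GB (half the capacity), and no two of those can share a disk, so at least 5 disks are needed.
So 5 is already optimal.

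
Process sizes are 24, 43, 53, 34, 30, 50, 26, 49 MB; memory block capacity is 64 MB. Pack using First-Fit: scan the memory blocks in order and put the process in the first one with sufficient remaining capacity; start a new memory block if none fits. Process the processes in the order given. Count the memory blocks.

24 MB → memory block 1 (remaining 40 MB)
43 MB → memory block 2 (remaining 21 MB)
53 MB → memory block 3 (remaining 11 MB)
34 MB → memory block 1 (remaining 6 MB)
30 MB → memory block 4 (remaining 34 MB)
50 MB → memory block 5 (remaining 14 MB)
26 MB → memory block 4 (remaining 8 MB)
49 MB → memory block 6 (remaining 15 MB)

6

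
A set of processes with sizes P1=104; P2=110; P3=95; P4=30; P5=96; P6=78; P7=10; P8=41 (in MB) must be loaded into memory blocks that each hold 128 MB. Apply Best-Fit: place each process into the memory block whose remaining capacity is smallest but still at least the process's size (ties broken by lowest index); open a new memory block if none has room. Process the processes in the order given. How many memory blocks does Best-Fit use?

5 memory blocks

P1 (104 MB) → memory block 1 (remaining 24 MB)
P2 (110 MB) → memory block 2 (remaining 18 MB)
P3 (95 MB) → memory block 3 (remaining 33 MB)
P4 (30 MB) → memory block 3 (remaining 3 MB)
P5 (96 MB) → memory block 4 (remaining 32 MB)
P6 (78 MB) → memory block 5 (remaining 50 MB)
P7 (10 MB) → memory block 2 (remaining 8 MB)
P8 (41 MB) → memory block 5 (remaining 9 MB)
Final memory blocks: [104] [110,10] [95,30] [96] [78,41].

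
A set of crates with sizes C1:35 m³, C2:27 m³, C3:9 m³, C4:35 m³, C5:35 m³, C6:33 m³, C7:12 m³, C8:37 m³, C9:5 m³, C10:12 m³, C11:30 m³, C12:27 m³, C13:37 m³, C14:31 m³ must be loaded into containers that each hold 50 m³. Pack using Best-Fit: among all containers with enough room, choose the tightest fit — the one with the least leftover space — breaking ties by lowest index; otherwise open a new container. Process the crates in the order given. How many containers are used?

Put C1 (35 m³) in container 1; 15 m³ remain.
Put C2 (27 m³) in container 2; 23 m³ remain.
Put C3 (9 m³) in container 1; 6 m³ remain.
Put C4 (35 m³) in container 3; 15 m³ remain.
Put C5 (35 m³) in container 4; 15 m³ remain.
Put C6 (33 m³) in container 5; 17 m³ remain.
Put C7 (12 m³) in container 3; 3 m³ remain.
Put C8 (37 m³) in container 6; 13 m³ remain.
Put C9 (5 m³) in container 1; 1 m³ remain.
Put C10 (12 m³) in container 6; 1 m³ remain.
Put C11 (30 m³) in container 7; 20 m³ remain.
Put C12 (27 m³) in container 8; 23 m³ remain.
Put C13 (37 m³) in container 9; 13 m³ remain.
Put C14 (31 m³) in container 10; 19 m³ remain.
Final containers: [35,9,5] [27] [35,12] [35] [33] [37,12] [30] [27] [37] [31].

10 containers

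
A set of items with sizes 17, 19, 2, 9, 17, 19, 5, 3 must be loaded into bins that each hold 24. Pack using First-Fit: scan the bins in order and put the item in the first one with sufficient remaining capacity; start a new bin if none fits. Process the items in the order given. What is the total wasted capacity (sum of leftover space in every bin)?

17 → bin 1 (remaining 7)
19 → bin 2 (remaining 5)
2 → bin 1 (remaining 5)
9 → bin 3 (remaining 15)
17 → bin 4 (remaining 7)
19 → bin 5 (remaining 5)
5 → bin 1 (remaining 0)
3 → bin 2 (remaining 2)
5 bins × 24 = 120; used 91; unused 29.

29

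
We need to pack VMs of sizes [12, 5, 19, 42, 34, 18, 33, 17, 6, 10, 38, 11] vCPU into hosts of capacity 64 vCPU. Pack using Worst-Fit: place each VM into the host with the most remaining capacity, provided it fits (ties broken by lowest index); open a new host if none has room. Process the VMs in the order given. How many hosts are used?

host 1: place 12 vCPU, 52 vCPU left
host 1: place 5 vCPU, 47 vCPU left
host 1: place 19 vCPU, 28 vCPU left
host 2: place 42 vCPU, 22 vCPU left
host 3: place 34 vCPU, 30 vCPU left
host 3: place 18 vCPU, 12 vCPU left
host 4: place 33 vCPU, 31 vCPU left
host 4: place 17 vCPU, 14 vCPU left
host 1: place 6 vCPU, 22 vCPU left
host 1: place 10 vCPU, 12 vCPU left
host 5: place 38 vCPU, 26 vCPU left
host 5: place 11 vCPU, 15 vCPU left

5 hosts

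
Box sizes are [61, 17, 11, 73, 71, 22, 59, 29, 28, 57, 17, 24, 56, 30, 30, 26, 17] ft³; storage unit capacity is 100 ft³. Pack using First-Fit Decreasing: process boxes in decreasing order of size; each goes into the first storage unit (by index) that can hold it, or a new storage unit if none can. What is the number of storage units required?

Sorted descending: 73, 71, 61, 59, 57, 56, 30, 30, 29, 28, 26, 24, 22, 17, 17, 17, 11.
73 ft³ → storage unit 1 (remaining 27 ft³)
71 ft³ → storage unit 2 (remaining 29 ft³)
61 ft³ → storage unit 3 (remaining 39 ft³)
59 ft³ → storage unit 4 (remaining 41 ft³)
57 ft³ → storage unit 5 (remaining 43 ft³)
56 ft³ → storage unit 6 (remaining 44 ft³)
30 ft³ → storage unit 3 (remaining 9 ft³)
30 ft³ → storage unit 4 (remaining 11 ft³)
29 ft³ → storage unit 2 (remaining 0 ft³)
28 ft³ → storage unit 5 (remaining 15 ft³)
26 ft³ → storage unit 1 (remaining 1 ft³)
24 ft³ → storage unit 6 (remaining 20 ft³)
22 ft³ → storage unit 7 (remaining 78 ft³)
17 ft³ → storage unit 6 (remaining 3 ft³)
17 ft³ → storage unit 7 (remaining 61 ft³)
17 ft³ → storage unit 7 (remaining 44 ft³)
11 ft³ → storage unit 4 (remaining 0 ft³)
Final storage units: [73,26] [71,29] [61,30] [59,30,11] [57,28] [56,24,17] [22,17,17].

7 storage units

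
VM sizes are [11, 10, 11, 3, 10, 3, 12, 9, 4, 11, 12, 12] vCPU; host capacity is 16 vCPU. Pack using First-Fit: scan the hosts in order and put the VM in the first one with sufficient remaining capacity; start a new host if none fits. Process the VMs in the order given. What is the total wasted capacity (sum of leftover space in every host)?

host 1: place 11 vCPU, 5 vCPU left
host 2: place 10 vCPU, 6 vCPU left
host 3: place 11 vCPU, 5 vCPU left
host 1: place 3 vCPU, 2 vCPU left
host 4: place 10 vCPU, 6 vCPU left
host 2: place 3 vCPU, 3 vCPU left
host 5: place 12 vCPU, 4 vCPU left
host 6: place 9 vCPU, 7 vCPU left
host 3: place 4 vCPU, 1 vCPU left
host 7: place 11 vCPU, 5 vCPU left
host 8: place 12 vCPU, 4 vCPU left
host 9: place 12 vCPU, 4 vCPU left
9 hosts × 16 vCPU = 144 vCPU; used 108 vCPU; unused 36 vCPU.

36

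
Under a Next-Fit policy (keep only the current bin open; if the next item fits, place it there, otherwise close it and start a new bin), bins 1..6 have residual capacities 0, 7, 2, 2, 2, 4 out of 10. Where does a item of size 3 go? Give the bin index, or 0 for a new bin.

6

Next-Fit only looks at bin 6, which has 4 free.
3 fits there.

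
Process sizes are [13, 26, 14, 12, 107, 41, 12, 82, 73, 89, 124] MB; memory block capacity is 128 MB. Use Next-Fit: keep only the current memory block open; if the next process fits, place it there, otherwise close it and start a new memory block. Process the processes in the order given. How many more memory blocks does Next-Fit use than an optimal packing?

Next-Fit: [13,26,14,12] [107] [41,12] [82] [73] [89] [124] → 7 memory blocks.
Total size 593 MB; any packing needs at least ⌈593/128⌉ = 5 memory blocks.
An optimal packing achieves that bound: [124] [107,14] [89,26,13] [82,41] [73,12,12] → 5 memory blocks.
Excess: 7 − 5 = 2.

2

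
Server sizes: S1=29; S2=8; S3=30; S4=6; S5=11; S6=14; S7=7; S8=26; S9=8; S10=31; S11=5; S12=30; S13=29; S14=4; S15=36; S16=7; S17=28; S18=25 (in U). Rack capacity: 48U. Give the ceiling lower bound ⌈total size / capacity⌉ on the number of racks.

Total size = 29 + 8 + 30 + 6 + 11 + 14 + 7 + 26 + 8 + 31 + 5 + 30 + 29 + 4 + 36 + 7 + 28 + 25 = 334U.
⌈334 / 48⌉ = 7.

7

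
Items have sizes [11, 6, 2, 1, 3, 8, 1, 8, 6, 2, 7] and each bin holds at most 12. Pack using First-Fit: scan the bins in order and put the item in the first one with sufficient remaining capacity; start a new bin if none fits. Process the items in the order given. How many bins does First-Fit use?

6

Put 11 in bin 1; 1 remain.
Put 6 in bin 2; 6 remain.
Put 2 in bin 2; 4 remain.
Put 1 in bin 1; 0 remain.
Put 3 in bin 2; 1 remain.
Put 8 in bin 3; 4 remain.
Put 1 in bin 2; 0 remain.
Put 8 in bin 4; 4 remain.
Put 6 in bin 5; 6 remain.
Put 2 in bin 3; 2 remain.
Put 7 in bin 6; 5 remain.
Final bins: [11,1] [6,2,3,1] [8,2] [8] [6] [7].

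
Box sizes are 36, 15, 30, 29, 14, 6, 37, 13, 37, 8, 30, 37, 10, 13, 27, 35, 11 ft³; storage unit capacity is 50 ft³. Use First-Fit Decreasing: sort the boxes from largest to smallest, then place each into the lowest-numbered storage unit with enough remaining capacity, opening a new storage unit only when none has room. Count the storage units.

Sorted descending: 37, 37, 37, 36, 35, 30, 30, 29, 27, 15, 14, 13, 13, 11, 10, 8, 6.
Put 37 ft³ in storage unit 1; 13 ft³ remain.
Put 37 ft³ in storage unit 2; 13 ft³ remain.
Put 37 ft³ in storage unit 3; 13 ft³ remain.
Put 36 ft³ in storage unit 4; 14 ft³ remain.
Put 35 ft³ in storage unit 5; 15 ft³ remain.
Put 30 ft³ in storage unit 6; 20 ft³ remain.
Put 30 ft³ in storage unit 7; 20 ft³ remain.
Put 29 ft³ in storage unit 8; 21 ft³ remain.
Put 27 ft³ in storage unit 9; 23 ft³ remain.
Put 15 ft³ in storage unit 5; 0 ft³ remain.
Put 14 ft³ in storage unit 4; 0 ft³ remain.
Put 13 ft³ in storage unit 1; 0 ft³ remain.
Put 13 ft³ in storage unit 2; 0 ft³ remain.
Put 11 ft³ in storage unit 3; 2 ft³ remain.
Put 10 ft³ in storage unit 6; 10 ft³ remain.
Put 8 ft³ in storage unit 6; 2 ft³ remain.
Put 6 ft³ in storage unit 7; 14 ft³ remain.
Final storage units: [37,13] [37,13] [37,11] [36,14] [35,15] [30,10,8] [30,6] [29] [27].

9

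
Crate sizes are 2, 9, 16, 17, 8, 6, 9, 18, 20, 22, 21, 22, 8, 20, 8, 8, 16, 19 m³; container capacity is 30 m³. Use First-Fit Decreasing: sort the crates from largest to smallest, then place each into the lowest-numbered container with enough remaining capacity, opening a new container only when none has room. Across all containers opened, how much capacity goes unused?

51

Sorted descending: 22, 22, 21, 20, 20, 19, 18, 17, 16, 16, 9, 9, 8, 8, 8, 8, 6, 2.
container 1: place 22 m³, 8 m³ left
container 2: place 22 m³, 8 m³ left
container 3: place 21 m³, 9 m³ left
container 4: place 20 m³, 10 m³ left
container 5: place 20 m³, 10 m³ left
container 6: place 19 m³, 11 m³ left
container 7: place 18 m³, 12 m³ left
container 8: place 17 m³, 13 m³ left
container 9: place 16 m³, 14 m³ left
container 10: place 16 m³, 14 m³ left
container 3: place 9 m³, 0 m³ left
container 4: place 9 m³, 1 m³ left
container 1: place 8 m³, 0 m³ left
container 2: place 8 m³, 0 m³ left
container 5: place 8 m³, 2 m³ left
container 6: place 8 m³, 3 m³ left
container 7: place 6 m³, 6 m³ left
container 5: place 2 m³, 0 m³ left
10 containers × 30 m³ = 300 m³; used 249 m³; unused 51 m³.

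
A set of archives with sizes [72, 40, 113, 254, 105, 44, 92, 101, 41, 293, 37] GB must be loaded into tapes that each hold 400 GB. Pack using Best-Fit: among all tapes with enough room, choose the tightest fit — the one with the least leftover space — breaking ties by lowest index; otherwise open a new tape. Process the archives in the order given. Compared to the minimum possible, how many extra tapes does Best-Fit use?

0

Best-Fit: [72,40,113,44,92,37] [254,105,41] [101,293] → 3 tapes.
Total size 1192 GB; any packing needs at least ⌈1192/400⌉ = 3 tapes.
So 3 is already optimal.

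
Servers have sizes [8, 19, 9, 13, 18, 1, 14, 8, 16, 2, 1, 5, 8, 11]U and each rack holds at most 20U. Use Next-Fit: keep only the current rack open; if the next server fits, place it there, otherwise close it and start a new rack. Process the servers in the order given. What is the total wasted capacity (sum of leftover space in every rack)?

67

Put 8U in rack 1; 12U remain.
Put 19U in rack 2; 1U remain.
Put 9U in rack 3; 11U remain.
Put 13U in rack 4; 7U remain.
Put 18U in rack 5; 2U remain.
Put 1U in rack 5; 1U remain.
Put 14U in rack 6; 6U remain.
Put 8U in rack 7; 12U remain.
Put 16U in rack 8; 4U remain.
Put 2U in rack 8; 2U remain.
Put 1U in rack 8; 1U remain.
Put 5U in rack 9; 15U remain.
Put 8U in rack 9; 7U remain.
Put 11U in rack 10; 9U remain.
10 racks × 20U = 200U; used 133U; unused 67U.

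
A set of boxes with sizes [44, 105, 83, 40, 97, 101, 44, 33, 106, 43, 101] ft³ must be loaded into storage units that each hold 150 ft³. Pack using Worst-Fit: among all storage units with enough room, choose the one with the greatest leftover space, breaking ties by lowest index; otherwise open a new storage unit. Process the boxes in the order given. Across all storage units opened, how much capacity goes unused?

44 ft³ → storage unit 1 (remaining 106 ft³)
105 ft³ → storage unit 1 (remaining 1 ft³)
83 ft³ → storage unit 2 (remaining 67 ft³)
40 ft³ → storage unit 2 (remaining 27 ft³)
97 ft³ → storage unit 3 (remaining 53 ft³)
101 ft³ → storage unit 4 (remaining 49 ft³)
44 ft³ → storage unit 3 (remaining 9 ft³)
33 ft³ → storage unit 4 (remaining 16 ft³)
106 ft³ → storage unit 5 (remaining 44 ft³)
43 ft³ → storage unit 5 (remaining 1 ft³)
101 ft³ → storage unit 6 (remaining 49 ft³)
6 storage units × 150 ft³ = 900 ft³; used 797 ft³; unused 103 ft³.

103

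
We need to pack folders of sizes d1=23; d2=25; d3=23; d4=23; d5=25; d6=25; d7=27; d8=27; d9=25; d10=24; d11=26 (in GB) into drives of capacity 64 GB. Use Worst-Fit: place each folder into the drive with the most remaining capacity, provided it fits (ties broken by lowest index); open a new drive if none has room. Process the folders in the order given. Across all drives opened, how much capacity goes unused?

111

drive 1: place d1 (23 GB), 41 GB left
drive 1: place d2 (25 GB), 16 GB left
drive 2: place d3 (23 GB), 41 GB left
drive 2: place d4 (23 GB), 18 GB left
drive 3: place d5 (25 GB), 39 GB left
drive 3: place d6 (25 GB), 14 GB left
drive 4: place d7 (27 GB), 37 GB left
drive 4: place d8 (27 GB), 10 GB left
drive 5: place d9 (25 GB), 39 GB left
drive 5: place d10 (24 GB), 15 GB left
drive 6: place d11 (26 GB), 38 GB left
6 drives × 64 GB = 384 GB; used 273 GB; unused 111 GB.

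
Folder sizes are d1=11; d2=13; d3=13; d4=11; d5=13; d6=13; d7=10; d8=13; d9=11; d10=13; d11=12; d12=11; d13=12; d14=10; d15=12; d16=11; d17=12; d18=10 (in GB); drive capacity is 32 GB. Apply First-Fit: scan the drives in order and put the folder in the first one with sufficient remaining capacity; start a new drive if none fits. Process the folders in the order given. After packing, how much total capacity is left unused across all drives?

77

drive 1: place d1 (11 GB), 21 GB left
drive 1: place d2 (13 GB), 8 GB left
drive 2: place d3 (13 GB), 19 GB left
drive 2: place d4 (11 GB), 8 GB left
drive 3: place d5 (13 GB), 19 GB left
drive 3: place d6 (13 GB), 6 GB left
drive 4: place d7 (10 GB), 22 GB left
drive 4: place d8 (13 GB), 9 GB left
drive 5: place d9 (11 GB), 21 GB left
drive 5: place d10 (13 GB), 8 GB left
drive 6: place d11 (12 GB), 20 GB left
drive 6: place d12 (11 GB), 9 GB left
drive 7: place d13 (12 GB), 20 GB left
drive 7: place d14 (10 GB), 10 GB left
drive 8: place d15 (12 GB), 20 GB left
drive 8: place d16 (11 GB), 9 GB left
drive 9: place d17 (12 GB), 20 GB left
drive 7: place d18 (10 GB), 0 GB left
9 drives × 32 GB = 288 GB; used 211 GB; unused 77 GB.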